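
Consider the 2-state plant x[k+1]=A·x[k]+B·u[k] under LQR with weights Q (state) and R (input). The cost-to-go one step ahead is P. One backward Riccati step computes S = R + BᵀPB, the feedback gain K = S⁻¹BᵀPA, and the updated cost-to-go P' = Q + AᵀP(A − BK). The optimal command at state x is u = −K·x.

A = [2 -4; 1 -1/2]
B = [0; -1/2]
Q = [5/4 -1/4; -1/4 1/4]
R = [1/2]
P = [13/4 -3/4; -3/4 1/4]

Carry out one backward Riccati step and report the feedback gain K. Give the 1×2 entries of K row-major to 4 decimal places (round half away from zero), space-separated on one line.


1.1111 -2.5556

BᵀP = [0.3750 -0.1250]
S = R + BᵀPB = [1/2] + [0.0625] = [0.5625]
BᵀPA = [0.6250 -1.4375]
K = S⁻¹·BᵀPA = [1.1111 -2.5556]
A−BK = [2.0000 -4.0000; 1.5556 -1.7778]
AᵀP(A−BK) = [9.5556 -20.7778; -20.7778 45.3889]
P' = Q + AᵀP(A−BK) = [10.8056 -21.0278; -21.0278 45.6389]
tr(P') = 56.4444


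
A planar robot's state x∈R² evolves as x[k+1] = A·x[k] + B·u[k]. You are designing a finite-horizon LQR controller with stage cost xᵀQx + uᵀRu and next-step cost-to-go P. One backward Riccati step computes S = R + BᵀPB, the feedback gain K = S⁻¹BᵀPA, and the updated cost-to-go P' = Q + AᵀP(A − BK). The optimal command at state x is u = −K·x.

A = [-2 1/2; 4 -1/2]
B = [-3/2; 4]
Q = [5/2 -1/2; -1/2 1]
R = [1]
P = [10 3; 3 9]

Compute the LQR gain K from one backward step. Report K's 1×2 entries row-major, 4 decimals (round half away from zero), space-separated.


BᵀP = [-3.0000 31.5000]
S = R + BᵀPB = [1] + [130.5000] = [131.5000]
BᵀPA = [132.0000 -17.2500]
K = S⁻¹·BᵀPA = [1.0038 -0.1312]
A−BK = [-0.4943 0.3032; -0.0152 0.0247]
AᵀP(A−BK) = [3.4981 -1.6844; -1.6844 0.9872]
P' = Q + AᵀP(A−BK) = [5.9981 -2.1844; -2.1844 1.9872]
tr(P') = 7.9853

1.0038 -0.1312


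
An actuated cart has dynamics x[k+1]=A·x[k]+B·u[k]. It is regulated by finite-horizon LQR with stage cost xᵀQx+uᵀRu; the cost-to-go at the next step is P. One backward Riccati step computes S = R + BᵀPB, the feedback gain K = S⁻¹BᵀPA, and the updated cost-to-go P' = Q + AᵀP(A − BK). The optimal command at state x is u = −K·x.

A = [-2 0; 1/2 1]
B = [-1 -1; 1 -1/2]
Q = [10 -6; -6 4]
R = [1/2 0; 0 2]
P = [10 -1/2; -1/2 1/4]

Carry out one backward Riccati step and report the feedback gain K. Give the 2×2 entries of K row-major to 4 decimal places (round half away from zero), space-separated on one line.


1.4339 0.1462 0.4470 -0.0956

BᵀP = [-10.5000 0.7500; -9.7500 0.3750]
S = R + BᵀPB = [1/2 0; 0 2] + [11.2500 10.1250; 10.1250 9.5625] = [11.7500 10.1250; 10.1250 11.5625]
BᵀPA = [21.3750 0.7500; 19.6875 0.3750]
K = S⁻¹·BᵀPA = [1.4339 0.1462; 0.4470 -0.0956]
A−BK = [-0.1190 0.0506; -0.7104 0.8060]
AᵀP(A−BK) = [1.6111 -0.1181; -0.1181 0.1762]
P' = Q + AᵀP(A−BK) = [11.6111 -6.1181; -6.1181 4.1762]
tr(P') = 15.7873


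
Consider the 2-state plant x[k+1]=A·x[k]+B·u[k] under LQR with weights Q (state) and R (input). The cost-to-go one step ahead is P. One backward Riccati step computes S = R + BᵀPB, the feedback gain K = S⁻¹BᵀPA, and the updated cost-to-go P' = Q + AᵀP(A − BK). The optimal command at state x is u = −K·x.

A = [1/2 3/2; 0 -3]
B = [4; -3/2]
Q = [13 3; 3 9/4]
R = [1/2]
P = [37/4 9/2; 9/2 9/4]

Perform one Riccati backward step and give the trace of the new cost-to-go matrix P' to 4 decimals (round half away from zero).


BᵀP = [30.2500 14.6250]
S = R + BᵀPB = [1/2] + [99.0625] = [99.5625]
BᵀPA = [15.1250 1.5000]
K = S⁻¹·BᵀPA = [0.1519 0.0151]
A−BK = [-0.1077 1.4397; 0.2279 -2.9774]
AᵀP(A−BK) = [0.0148 -0.0404; -0.0404 0.5399]
P' = Q + AᵀP(A−BK) = [13.0148 2.9596; 2.9596 2.7899]
tr(P') = 15.8047

15.8047


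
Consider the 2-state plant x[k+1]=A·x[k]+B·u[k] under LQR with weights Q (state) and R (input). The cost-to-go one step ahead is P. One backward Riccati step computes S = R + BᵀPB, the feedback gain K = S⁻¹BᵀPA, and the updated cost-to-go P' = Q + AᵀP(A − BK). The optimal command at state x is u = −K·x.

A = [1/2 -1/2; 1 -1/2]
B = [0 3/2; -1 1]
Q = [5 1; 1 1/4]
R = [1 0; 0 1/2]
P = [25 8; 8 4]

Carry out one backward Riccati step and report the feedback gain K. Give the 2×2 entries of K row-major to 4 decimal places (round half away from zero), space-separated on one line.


BᵀP = [-8.0000 -4.0000; 45.5000 16.0000]
S = R + BᵀPB = [1 0; 0 1/2] + [4.0000 -16.0000; -16.0000 84.2500] = [5.0000 -16.0000; -16.0000 84.7500]
BᵀPA = [-8.0000 6.0000; 38.7500 -30.7500]
K = S⁻¹·BᵀPA = [-0.3458 0.0984; 0.3920 -0.3443]
A−BK = [-0.0879 0.0164; 0.2623 -0.0574]
AᵀP(A−BK) = [0.2958 -0.1230; -0.1230 0.0738]
P' = Q + AᵀP(A−BK) = [5.2958 0.8770; 0.8770 0.3238]
tr(P') = 5.6196

-0.3458 0.0984 0.3920 -0.3443


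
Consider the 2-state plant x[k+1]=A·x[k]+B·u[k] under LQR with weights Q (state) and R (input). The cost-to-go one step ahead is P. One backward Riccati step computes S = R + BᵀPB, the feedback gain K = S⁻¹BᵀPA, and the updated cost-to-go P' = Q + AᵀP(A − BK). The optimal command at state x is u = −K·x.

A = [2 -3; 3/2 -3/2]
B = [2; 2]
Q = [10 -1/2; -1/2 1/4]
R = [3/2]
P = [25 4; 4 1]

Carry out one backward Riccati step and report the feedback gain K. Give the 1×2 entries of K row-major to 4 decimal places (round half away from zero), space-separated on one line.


BᵀP = [58.0000 10.0000]
S = R + BᵀPB = [3/2] + [136.0000] = [137.5000]
BᵀPA = [131.0000 -189.0000]
K = S⁻¹·BᵀPA = [0.9527 -1.3745]
A−BK = [0.0945 -0.2509; -0.4055 1.2491]
AᵀP(A−BK) = [1.4427 -2.1845; -2.1845 3.4609]
P' = Q + AᵀP(A−BK) = [11.4427 -2.6845; -2.6845 3.7109]
tr(P') = 15.1536

0.9527 -1.3745


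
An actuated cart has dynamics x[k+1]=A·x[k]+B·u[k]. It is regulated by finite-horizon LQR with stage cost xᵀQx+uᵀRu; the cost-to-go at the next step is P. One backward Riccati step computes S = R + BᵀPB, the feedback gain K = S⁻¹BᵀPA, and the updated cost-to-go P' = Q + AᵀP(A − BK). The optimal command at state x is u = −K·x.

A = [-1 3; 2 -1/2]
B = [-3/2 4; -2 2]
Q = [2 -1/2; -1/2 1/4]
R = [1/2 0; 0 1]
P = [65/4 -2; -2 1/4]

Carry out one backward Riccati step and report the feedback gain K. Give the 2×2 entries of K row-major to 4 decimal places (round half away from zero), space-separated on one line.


0.1566 -0.4213 -0.2784 0.6718

BᵀP = [-20.3750 2.5000; 61.0000 -7.5000]
S = R + BᵀPB = [1/2 0; 0 1] + [25.5625 -76.5000; -76.5000 229.0000] = [26.0625 -76.5000; -76.5000 230.0000]
BᵀPA = [25.3750 -62.3750; -76.0000 186.7500]
K = S⁻¹·BᵀPA = [0.1566 -0.4213; -0.2784 0.6718]
A−BK = [0.3483 -0.3193; 2.8698 -2.6862]
AᵀP(A−BK) = [0.1218 -0.2505; -0.2505 0.5699]
P' = Q + AᵀP(A−BK) = [2.1218 -0.7505; -0.7505 0.8199]
tr(P') = 2.9418


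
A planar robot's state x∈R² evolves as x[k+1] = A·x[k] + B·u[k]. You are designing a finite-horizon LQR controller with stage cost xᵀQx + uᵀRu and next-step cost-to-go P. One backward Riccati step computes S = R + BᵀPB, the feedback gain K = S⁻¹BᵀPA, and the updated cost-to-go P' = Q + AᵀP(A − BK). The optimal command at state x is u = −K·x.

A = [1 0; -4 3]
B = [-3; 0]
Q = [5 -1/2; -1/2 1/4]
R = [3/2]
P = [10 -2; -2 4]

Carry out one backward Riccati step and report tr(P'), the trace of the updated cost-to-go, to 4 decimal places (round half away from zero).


BᵀP = [-30.0000 6.0000]
S = R + BᵀPB = [3/2] + [90.0000] = [91.5000]
BᵀPA = [-54.0000 18.0000]
K = S⁻¹·BᵀPA = [-0.5902 0.1967]
A−BK = [-0.7705 0.5902; -4.0000 3.0000]
AᵀP(A−BK) = [58.1311 -43.3770; -43.3770 32.4590]
P' = Q + AᵀP(A−BK) = [63.1311 -43.8770; -43.8770 32.7090]
tr(P') = 95.8402

95.8402


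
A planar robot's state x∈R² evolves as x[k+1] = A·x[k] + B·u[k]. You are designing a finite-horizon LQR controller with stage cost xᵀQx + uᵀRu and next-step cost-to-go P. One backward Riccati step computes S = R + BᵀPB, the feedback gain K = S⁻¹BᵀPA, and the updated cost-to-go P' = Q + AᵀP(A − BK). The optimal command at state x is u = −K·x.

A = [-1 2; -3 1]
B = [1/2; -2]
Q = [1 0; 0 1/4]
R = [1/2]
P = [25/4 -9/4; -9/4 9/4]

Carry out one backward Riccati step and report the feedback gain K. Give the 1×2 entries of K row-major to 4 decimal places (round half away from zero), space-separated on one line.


BᵀP = [7.6250 -5.6250]
S = R + BᵀPB = [1/2] + [15.0625] = [15.5625]
BᵀPA = [9.2500 9.6250]
K = S⁻¹·BᵀPA = [0.5944 0.6185]
A−BK = [-1.2972 1.6908; -1.8112 2.2369]
AᵀP(A−BK) = [7.5020 -9.2209; -9.2209 12.2972]
P' = Q + AᵀP(A−BK) = [8.5020 -9.2209; -9.2209 12.5472]
tr(P') = 21.0492

0.5944 0.6185


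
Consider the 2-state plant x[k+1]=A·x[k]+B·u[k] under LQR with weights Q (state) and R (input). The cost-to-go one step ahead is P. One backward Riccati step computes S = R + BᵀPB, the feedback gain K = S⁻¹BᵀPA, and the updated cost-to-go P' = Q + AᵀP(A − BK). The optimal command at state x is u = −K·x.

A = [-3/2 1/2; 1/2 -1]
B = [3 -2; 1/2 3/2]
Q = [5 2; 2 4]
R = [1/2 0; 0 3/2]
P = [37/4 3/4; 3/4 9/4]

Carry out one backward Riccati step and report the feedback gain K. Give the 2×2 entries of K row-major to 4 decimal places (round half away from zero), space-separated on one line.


-0.2627 -0.1618 0.3469 -0.4825

BᵀP = [28.1250 3.3750; -17.3750 1.8750]
S = R + BᵀPB = [1/2 0; 0 3/2] + [86.0625 -51.1875; -51.1875 37.5625] = [86.5625 -51.1875; -51.1875 39.0625]
BᵀPA = [-40.5000 10.6875; 27.0000 -10.5625]
K = S⁻¹·BᵀPA = [-0.2627 -0.1618; 0.3469 -0.4825]
A−BK = [-0.0180 0.0206; 0.1109 -0.1954]
AᵀP(A−BK) = [0.2428 -0.2777; -0.2777 0.4460]
P' = Q + AᵀP(A−BK) = [5.2428 1.7223; 1.7223 4.4460]
tr(P') = 9.6888


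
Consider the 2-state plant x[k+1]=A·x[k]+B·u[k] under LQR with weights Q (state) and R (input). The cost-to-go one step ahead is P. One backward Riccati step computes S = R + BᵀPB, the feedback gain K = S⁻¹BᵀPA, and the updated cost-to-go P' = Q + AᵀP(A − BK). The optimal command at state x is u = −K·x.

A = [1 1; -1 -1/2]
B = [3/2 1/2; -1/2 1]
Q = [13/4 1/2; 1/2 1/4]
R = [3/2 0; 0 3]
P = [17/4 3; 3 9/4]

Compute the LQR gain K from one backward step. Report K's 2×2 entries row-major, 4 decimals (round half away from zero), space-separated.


0.1835 0.3314 0.0331 0.1421

BᵀP = [4.8750 3.3750; 5.1250 3.7500]
S = R + BᵀPB = [3/2 0; 0 3] + [5.6250 5.8125; 5.8125 6.3125] = [7.1250 5.8125; 5.8125 9.3125]
BᵀPA = [1.5000 3.1875; 1.3750 3.2500]
K = S⁻¹·BᵀPA = [0.1835 0.3314; 0.0331 0.1421]
A−BK = [0.7082 0.4318; -0.9413 -0.4764]
AᵀP(A−BK) = [0.1792 0.1824; 0.1824 0.2942]
P' = Q + AᵀP(A−BK) = [3.4292 0.6824; 0.6824 0.5442]
tr(P') = 3.9734


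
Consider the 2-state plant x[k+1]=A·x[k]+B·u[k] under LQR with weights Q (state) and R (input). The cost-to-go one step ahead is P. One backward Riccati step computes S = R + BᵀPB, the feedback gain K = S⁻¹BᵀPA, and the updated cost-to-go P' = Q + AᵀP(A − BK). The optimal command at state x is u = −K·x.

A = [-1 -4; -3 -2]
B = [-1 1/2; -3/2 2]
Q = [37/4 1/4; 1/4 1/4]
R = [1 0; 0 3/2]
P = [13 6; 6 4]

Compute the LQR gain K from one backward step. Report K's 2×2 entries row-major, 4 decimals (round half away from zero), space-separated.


0.8238 2.6157 -0.6921 -0.1359

BᵀP = [-22.0000 -12.0000; 18.5000 11.0000]
S = R + BᵀPB = [1 0; 0 3/2] + [40.0000 -35.0000; -35.0000 31.2500] = [41.0000 -35.0000; -35.0000 32.7500]
BᵀPA = [58.0000 112.0000; -51.5000 -96.0000]
K = S⁻¹·BᵀPA = [0.8238 2.6157; -0.6921 -0.1359]
A−BK = [0.1699 -1.3163; -0.3800 2.1953]
AᵀP(A−BK) = [1.5754 1.2909; 1.2909 13.9958]
P' = Q + AᵀP(A−BK) = [10.8254 1.5409; 1.5409 14.2458]
tr(P') = 25.0711


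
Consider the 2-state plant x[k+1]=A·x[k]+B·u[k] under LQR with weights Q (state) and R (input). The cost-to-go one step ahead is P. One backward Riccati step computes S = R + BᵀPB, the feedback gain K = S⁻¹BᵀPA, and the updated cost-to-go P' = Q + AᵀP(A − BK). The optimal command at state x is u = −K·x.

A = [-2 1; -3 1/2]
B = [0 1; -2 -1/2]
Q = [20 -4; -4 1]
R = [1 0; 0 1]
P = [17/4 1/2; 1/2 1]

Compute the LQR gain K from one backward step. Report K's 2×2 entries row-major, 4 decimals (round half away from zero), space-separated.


1.6000 -0.4000 -1.6000 0.8000

BᵀP = [-1.0000 -2.0000; 4.0000 0.0000]
S = R + BᵀPB = [1 0; 0 1] + [4.0000 0.0000; 0.0000 4.0000] = [5.0000 0.0000; 0.0000 5.0000]
BᵀPA = [8.0000 -2.0000; -8.0000 4.0000]
K = S⁻¹·BᵀPA = [1.6000 -0.4000; -1.6000 0.8000]
A−BK = [-0.4000 0.2000; -0.6000 0.1000]
AᵀP(A−BK) = [6.4000 -2.4000; -2.4000 1.0000]
P' = Q + AᵀP(A−BK) = [26.4000 -6.4000; -6.4000 2.0000]
tr(P') = 28.4000


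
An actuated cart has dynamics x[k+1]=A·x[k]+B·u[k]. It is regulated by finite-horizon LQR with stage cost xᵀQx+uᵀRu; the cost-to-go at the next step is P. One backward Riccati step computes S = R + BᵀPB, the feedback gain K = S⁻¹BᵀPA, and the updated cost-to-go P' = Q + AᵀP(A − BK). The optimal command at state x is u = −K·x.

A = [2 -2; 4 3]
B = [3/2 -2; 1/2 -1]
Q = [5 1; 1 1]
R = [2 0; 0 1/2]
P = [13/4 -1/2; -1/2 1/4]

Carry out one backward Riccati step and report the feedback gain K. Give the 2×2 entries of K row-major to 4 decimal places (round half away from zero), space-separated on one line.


BᵀP = [4.6250 -0.6250; -6.0000 0.7500]
S = R + BᵀPB = [2 0; 0 1/2] + [6.6250 -8.6250; -8.6250 11.2500] = [8.6250 -8.6250; -8.6250 11.7500]
BᵀPA = [6.7500 -11.1250; -9.0000 14.2500]
K = S⁻¹·BᵀPA = [0.0626 -0.2899; -0.7200 1.0000]
A−BK = [0.4661 0.4348; 3.2487 4.1449]
AᵀP(A−BK) = [2.0974 1.9565; 1.9565 3.7754]
P' = Q + AᵀP(A−BK) = [7.0974 2.9565; 2.9565 4.7754]
tr(P') = 11.8728

0.0626 -0.2899 -0.7200 1.0000


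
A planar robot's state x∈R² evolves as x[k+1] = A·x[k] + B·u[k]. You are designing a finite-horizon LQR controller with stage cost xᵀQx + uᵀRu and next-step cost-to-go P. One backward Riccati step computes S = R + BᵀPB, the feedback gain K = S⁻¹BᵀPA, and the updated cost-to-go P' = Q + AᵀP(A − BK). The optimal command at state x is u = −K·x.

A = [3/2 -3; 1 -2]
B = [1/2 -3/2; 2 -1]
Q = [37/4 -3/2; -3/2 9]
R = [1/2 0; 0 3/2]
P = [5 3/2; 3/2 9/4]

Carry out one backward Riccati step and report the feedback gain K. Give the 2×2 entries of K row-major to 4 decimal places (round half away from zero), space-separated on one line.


0.2358 -0.4716 -0.7598 1.5197

BᵀP = [5.5000 5.2500; -9.0000 -4.5000]
S = R + BᵀPB = [1/2 0; 0 3/2] + [13.2500 -13.5000; -13.5000 18.0000] = [13.7500 -13.5000; -13.5000 19.5000]
BᵀPA = [13.5000 -27.0000; -18.0000 36.0000]
K = S⁻¹·BᵀPA = [0.2358 -0.4716; -0.7598 1.5197]
A−BK = [0.2424 -0.4847; -0.2314 0.4629]
AᵀP(A−BK) = [1.1397 -2.2795; -2.2795 4.5590]
P' = Q + AᵀP(A−BK) = [10.3897 -3.7795; -3.7795 13.5590]
tr(P') = 23.9487


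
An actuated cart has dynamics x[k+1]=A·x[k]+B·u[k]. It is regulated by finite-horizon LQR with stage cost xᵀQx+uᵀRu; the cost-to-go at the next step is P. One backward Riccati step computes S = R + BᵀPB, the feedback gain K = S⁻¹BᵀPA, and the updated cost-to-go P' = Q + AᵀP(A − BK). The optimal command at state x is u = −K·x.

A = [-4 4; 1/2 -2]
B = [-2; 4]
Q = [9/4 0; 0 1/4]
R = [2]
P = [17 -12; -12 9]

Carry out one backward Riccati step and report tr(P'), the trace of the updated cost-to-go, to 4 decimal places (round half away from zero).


14.7303

BᵀP = [-82.0000 60.0000]
S = R + BᵀPB = [2] + [404.0000] = [406.0000]
BᵀPA = [358.0000 -448.0000]
K = S⁻¹·BᵀPA = [0.8818 -1.1034]
A−BK = [-2.2365 1.7931; -3.0271 2.4138]
AᵀP(A−BK) = [6.5751 -5.9655; -5.9655 5.6552]
P' = Q + AᵀP(A−BK) = [8.8251 -5.9655; -5.9655 5.9052]
tr(P') = 14.7303


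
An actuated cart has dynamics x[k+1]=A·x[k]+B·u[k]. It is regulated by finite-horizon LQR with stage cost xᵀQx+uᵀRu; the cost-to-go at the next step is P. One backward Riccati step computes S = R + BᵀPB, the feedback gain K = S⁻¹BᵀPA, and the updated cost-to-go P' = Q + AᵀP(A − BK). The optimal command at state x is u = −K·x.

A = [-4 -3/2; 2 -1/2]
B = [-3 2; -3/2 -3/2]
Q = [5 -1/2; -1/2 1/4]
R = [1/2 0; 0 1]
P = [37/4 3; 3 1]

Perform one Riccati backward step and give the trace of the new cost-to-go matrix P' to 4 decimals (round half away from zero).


5.9962

BᵀP = [-32.2500 -10.5000; 14.0000 4.5000]
S = R + BᵀPB = [1/2 0; 0 1] + [112.5000 -48.7500; -48.7500 21.2500] = [113.0000 -48.7500; -48.7500 22.2500]
BᵀPA = [108.0000 53.6250; -47.0000 -23.2500]
K = S⁻¹·BᵀPA = [0.8116 0.4337; -0.3341 -0.0946]
A−BK = [-0.8970 -0.0095; 2.7163 0.0086]
AᵀP(A−BK) = [0.6428 0.2093; 0.2093 0.1034]
P' = Q + AᵀP(A−BK) = [5.6428 -0.2907; -0.2907 0.3534]
tr(P') = 5.9962


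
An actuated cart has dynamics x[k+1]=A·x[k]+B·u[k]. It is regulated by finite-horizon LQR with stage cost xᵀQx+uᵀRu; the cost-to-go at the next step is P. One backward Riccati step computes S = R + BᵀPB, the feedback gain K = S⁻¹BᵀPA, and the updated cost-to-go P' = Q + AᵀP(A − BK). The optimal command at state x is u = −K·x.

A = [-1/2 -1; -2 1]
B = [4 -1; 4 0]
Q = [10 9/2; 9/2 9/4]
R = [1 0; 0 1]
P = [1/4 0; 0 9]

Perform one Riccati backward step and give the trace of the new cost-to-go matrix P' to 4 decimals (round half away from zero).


13.7699

BᵀP = [1.0000 36.0000; -0.2500 0.0000]
S = R + BᵀPB = [1 0; 0 1] + [148.0000 -1.0000; -1.0000 0.2500] = [149.0000 -1.0000; -1.0000 1.2500]
BᵀPA = [-72.5000 35.0000; 0.1250 0.2500]
K = S⁻¹·BᵀPA = [-0.4885 0.2375; -0.2908 0.3900]
A−BK = [1.1633 -1.5601; -0.0459 0.0499]
AᵀP(A−BK) = [0.6805 -0.7038; -0.7038 0.8394]
P' = Q + AᵀP(A−BK) = [10.6805 3.7962; 3.7962 3.0894]
tr(P') = 13.7699


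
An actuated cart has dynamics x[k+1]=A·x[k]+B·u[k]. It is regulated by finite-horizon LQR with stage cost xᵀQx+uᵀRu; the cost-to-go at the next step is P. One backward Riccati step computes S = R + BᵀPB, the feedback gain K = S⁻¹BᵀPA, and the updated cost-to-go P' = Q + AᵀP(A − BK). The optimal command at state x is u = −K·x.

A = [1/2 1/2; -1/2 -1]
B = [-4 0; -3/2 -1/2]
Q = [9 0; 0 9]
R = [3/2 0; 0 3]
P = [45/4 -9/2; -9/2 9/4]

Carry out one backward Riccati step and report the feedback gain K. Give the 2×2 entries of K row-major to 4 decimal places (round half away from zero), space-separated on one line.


-0.1954 -0.2478 0.0725 0.1229

BᵀP = [-38.2500 14.6250; 2.2500 -1.1250]
S = R + BᵀPB = [3/2 0; 0 3] + [131.0625 -7.3125; -7.3125 0.5625] = [132.5625 -7.3125; -7.3125 3.5625]
BᵀPA = [-26.4375 -33.7500; 1.6875 2.2500]
K = S⁻¹·BᵀPA = [-0.1954 -0.2478; 0.0725 0.1229]
A−BK = [-0.2817 -0.4913; -0.7569 -1.3103]
AᵀP(A−BK) = [0.3358 0.5534; 0.5534 0.9221]
P' = Q + AᵀP(A−BK) = [9.3358 0.5534; 0.5534 9.9221]
tr(P') = 19.2580


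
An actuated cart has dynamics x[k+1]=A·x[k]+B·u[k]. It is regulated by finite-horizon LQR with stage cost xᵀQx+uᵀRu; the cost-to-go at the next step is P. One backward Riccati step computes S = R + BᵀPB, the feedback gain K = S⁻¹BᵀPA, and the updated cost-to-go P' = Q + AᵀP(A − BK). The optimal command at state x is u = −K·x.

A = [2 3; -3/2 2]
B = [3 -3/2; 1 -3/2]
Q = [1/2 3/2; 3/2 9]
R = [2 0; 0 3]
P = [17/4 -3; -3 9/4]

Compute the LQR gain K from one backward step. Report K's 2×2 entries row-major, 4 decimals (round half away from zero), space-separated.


1.2094 0.6160 0.0012 -0.1462

BᵀP = [9.7500 -6.7500; -1.8750 1.1250]
S = R + BᵀPB = [2 0; 0 3] + [22.5000 -4.5000; -4.5000 1.1250] = [24.5000 -4.5000; -4.5000 4.1250]
BᵀPA = [29.6250 15.7500; -5.4375 -3.3750]
K = S⁻¹·BᵀPA = [1.2094 0.6160; 0.0012 -0.1462]
A−BK = [-1.6265 0.9327; -2.7077 1.1647]
AᵀP(A−BK) = [4.2404 1.2059; 1.2059 1.0545]
P' = Q + AᵀP(A−BK) = [4.7404 2.7059; 2.7059 10.0545]
tr(P') = 14.7950


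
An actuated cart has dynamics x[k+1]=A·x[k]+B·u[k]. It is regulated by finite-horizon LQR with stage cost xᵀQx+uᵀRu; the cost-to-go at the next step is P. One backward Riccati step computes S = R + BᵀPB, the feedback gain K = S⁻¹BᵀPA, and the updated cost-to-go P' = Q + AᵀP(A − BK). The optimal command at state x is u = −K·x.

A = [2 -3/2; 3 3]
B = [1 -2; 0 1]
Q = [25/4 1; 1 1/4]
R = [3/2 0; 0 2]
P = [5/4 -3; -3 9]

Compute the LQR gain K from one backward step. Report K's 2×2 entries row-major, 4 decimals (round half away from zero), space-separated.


0.1070 -0.2487 1.2353 1.8529

BᵀP = [1.2500 -3.0000; -5.5000 15.0000]
S = R + BᵀPB = [3/2 0; 0 2] + [1.2500 -5.5000; -5.5000 26.0000] = [2.7500 -5.5000; -5.5000 28.0000]
BᵀPA = [-6.5000 -10.8750; 34.0000 53.2500]
K = S⁻¹·BᵀPA = [0.1070 -0.2487; 1.2353 1.8529]
A−BK = [4.3636 2.4545; 1.7647 1.1471]
AᵀP(A−BK) = [8.6952 8.1337; 8.1337 9.4392]
P' = Q + AᵀP(A−BK) = [14.9452 9.1337; 9.1337 9.6892]
tr(P') = 24.6344


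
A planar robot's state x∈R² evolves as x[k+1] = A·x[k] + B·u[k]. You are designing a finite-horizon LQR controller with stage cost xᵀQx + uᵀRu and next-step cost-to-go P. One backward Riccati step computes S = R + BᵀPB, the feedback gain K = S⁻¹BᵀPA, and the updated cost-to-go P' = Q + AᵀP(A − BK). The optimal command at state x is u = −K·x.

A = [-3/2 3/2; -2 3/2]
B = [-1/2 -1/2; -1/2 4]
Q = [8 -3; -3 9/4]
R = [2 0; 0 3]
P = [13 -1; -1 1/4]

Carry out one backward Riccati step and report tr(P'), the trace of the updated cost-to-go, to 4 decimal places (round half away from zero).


BᵀP = [-6.0000 0.3750; -10.5000 1.5000]
S = R + BᵀPB = [2 0; 0 3] + [2.8125 4.5000; 4.5000 11.2500] = [4.8125 4.5000; 4.5000 14.2500]
BᵀPA = [8.2500 -8.4375; 12.7500 -13.5000]
K = S⁻¹·BᵀPA = [1.2454 -1.2308; 0.5015 -0.5587]
A−BK = [-0.6266 0.6052; -3.3831 3.1193]
AᵀP(A−BK) = [7.5820 -7.4724; -7.4724 7.3851]
P' = Q + AᵀP(A−BK) = [15.5820 -10.4724; -10.4724 9.6351]
tr(P') = 25.2170

25.2170


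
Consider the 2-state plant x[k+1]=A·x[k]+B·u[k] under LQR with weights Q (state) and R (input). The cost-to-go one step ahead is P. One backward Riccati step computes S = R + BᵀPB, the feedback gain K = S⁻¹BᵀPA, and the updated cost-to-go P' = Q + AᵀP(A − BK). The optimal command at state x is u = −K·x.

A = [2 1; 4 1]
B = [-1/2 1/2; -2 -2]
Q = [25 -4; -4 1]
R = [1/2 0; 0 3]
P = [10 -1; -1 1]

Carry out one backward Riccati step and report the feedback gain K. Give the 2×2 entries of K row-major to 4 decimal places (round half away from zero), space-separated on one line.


BᵀP = [-3.0000 -1.5000; 7.0000 -2.5000]
S = R + BᵀPB = [1/2 0; 0 3] + [4.5000 1.5000; 1.5000 8.5000] = [5.0000 1.5000; 1.5000 11.5000]
BᵀPA = [-12.0000 -4.5000; 4.0000 4.5000]
K = S⁻¹·BᵀPA = [-2.6063 -1.0588; 0.6878 0.5294]
A−BK = [0.3529 0.2059; 0.1629 -0.0588]
AᵀP(A−BK) = [5.9729 3.1765; 3.1765 1.8529]
P' = Q + AᵀP(A−BK) = [30.9729 -0.8235; -0.8235 2.8529]
tr(P') = 33.8258

-2.6063 -1.0588 0.6878 0.5294


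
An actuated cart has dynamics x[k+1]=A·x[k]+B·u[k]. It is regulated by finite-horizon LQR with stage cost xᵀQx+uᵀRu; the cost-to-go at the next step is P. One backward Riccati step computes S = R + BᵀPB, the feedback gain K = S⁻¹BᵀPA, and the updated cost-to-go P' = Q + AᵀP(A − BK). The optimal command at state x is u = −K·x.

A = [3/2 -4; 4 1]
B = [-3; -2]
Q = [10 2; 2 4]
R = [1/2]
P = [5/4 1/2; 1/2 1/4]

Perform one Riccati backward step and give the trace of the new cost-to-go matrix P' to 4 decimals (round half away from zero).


15.4483

BᵀP = [-4.7500 -2.0000]
S = R + BᵀPB = [1/2] + [18.2500] = [18.7500]
BᵀPA = [-15.1250 17.0000]
K = S⁻¹·BᵀPA = [-0.8067 0.9067]
A−BK = [-0.9200 -1.2800; 2.3867 2.8133]
AᵀP(A−BK) = [0.6117 -0.0367; -0.0367 0.8367]
P' = Q + AᵀP(A−BK) = [10.6117 1.9633; 1.9633 4.8367]
tr(P') = 15.4483


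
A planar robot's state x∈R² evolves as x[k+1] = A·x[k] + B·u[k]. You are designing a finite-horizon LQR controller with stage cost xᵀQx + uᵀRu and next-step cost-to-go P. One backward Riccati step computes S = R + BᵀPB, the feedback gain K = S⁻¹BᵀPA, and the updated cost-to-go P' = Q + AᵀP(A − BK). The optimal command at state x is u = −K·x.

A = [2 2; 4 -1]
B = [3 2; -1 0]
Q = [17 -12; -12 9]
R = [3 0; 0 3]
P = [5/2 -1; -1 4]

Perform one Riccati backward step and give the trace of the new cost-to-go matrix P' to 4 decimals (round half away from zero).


BᵀP = [8.5000 -7.0000; 5.0000 -2.0000]
S = R + BᵀPB = [3 0; 0 3] + [32.5000 17.0000; 17.0000 10.0000] = [35.5000 17.0000; 17.0000 13.0000]
BᵀPA = [-11.0000 24.0000; 2.0000 12.0000]
K = S⁻¹·BᵀPA = [-1.0261 0.6261; 1.4957 0.1043]
A−BK = [2.0870 -0.0870; 2.9739 -0.3739]
AᵀP(A−BK) = [43.7217 -5.3217; -5.3217 1.7217]
P' = Q + AᵀP(A−BK) = [60.7217 -17.3217; -17.3217 10.7217]
tr(P') = 71.4435

71.4435


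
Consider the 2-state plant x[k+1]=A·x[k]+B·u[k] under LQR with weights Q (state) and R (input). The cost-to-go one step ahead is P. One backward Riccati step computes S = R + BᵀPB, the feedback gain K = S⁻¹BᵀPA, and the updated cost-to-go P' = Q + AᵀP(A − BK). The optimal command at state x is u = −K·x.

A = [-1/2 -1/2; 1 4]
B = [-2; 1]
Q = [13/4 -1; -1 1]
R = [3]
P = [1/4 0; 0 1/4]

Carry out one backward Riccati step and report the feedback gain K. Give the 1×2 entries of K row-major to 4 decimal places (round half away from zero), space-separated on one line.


0.1176 0.2941

BᵀP = [-0.5000 0.2500]
S = R + BᵀPB = [3] + [1.2500] = [4.2500]
BᵀPA = [0.5000 1.2500]
K = S⁻¹·BᵀPA = [0.1176 0.2941]
A−BK = [-0.2647 0.0882; 0.8824 3.7059]
AᵀP(A−BK) = [0.2537 0.9154; 0.9154 3.6949]
P' = Q + AᵀP(A−BK) = [3.5037 -0.0846; -0.0846 4.6949]
tr(P') = 8.1985


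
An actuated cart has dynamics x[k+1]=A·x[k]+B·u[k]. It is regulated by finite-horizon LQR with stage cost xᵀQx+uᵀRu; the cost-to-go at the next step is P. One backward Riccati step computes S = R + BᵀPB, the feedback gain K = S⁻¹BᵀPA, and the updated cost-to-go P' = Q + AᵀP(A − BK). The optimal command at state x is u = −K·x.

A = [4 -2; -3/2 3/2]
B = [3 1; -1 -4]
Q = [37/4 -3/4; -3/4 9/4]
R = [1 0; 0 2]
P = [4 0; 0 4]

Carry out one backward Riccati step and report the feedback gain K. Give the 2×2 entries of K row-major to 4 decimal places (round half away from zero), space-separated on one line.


1.2752 -0.5772 0.0614 -0.2263

BᵀP = [12.0000 -4.0000; 4.0000 -16.0000]
S = R + BᵀPB = [1 0; 0 2] + [40.0000 28.0000; 28.0000 68.0000] = [41.0000 28.0000; 28.0000 70.0000]
BᵀPA = [54.0000 -30.0000; 40.0000 -32.0000]
K = S⁻¹·BᵀPA = [1.2752 -0.5772; 0.0614 -0.2263]
A−BK = [0.1131 -0.0422; 0.0206 0.0177]
AᵀP(A−BK) = [1.6865 -0.7814; -0.7814 0.4439]
P' = Q + AᵀP(A−BK) = [10.9365 -1.5314; -1.5314 2.6939]
tr(P') = 13.6304


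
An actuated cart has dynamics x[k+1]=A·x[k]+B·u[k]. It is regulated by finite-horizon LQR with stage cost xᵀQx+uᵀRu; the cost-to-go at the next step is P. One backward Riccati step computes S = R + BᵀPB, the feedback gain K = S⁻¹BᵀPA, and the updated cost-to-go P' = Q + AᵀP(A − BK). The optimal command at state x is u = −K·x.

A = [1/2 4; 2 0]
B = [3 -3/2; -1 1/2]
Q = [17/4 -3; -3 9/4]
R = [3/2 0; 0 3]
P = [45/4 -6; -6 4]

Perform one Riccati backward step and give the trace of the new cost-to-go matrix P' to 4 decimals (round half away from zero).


BᵀP = [39.7500 -22.0000; -19.8750 11.0000]
S = R + BᵀPB = [3/2 0; 0 3] + [141.2500 -70.6250; -70.6250 35.3125] = [142.7500 -70.6250; -70.6250 38.3125]
BᵀPA = [-24.1250 159.0000; 12.0625 -79.5000]
K = S⁻¹·BᵀPA = [-0.1504 0.9912; 0.0376 -0.2478]
A−BK = [1.0076 0.6546; 1.8308 1.1151]
AᵀP(A−BK) = [2.7306 1.4027; 1.4027 2.6932]
P' = Q + AᵀP(A−BK) = [6.9806 -1.5973; -1.5973 4.9432]
tr(P') = 11.9237

11.9237


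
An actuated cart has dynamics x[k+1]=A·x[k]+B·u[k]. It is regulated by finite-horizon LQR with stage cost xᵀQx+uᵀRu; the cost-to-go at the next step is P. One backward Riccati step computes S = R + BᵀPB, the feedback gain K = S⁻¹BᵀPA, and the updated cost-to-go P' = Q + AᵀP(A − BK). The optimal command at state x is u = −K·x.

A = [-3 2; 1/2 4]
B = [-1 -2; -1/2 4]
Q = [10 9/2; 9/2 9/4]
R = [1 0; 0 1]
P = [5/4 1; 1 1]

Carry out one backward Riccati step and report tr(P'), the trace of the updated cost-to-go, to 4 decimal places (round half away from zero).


BᵀP = [-1.7500 -1.5000; 1.5000 2.0000]
S = R + BᵀPB = [1 0; 0 1] + [2.5000 -2.5000; -2.5000 5.0000] = [3.5000 -2.5000; -2.5000 6.0000]
BᵀPA = [4.5000 -9.5000; -3.5000 11.0000]
K = S⁻¹·BᵀPA = [1.2373 -2.0000; -0.0678 1.0000]
A−BK = [-1.8983 2.0000; 1.3898 -1.0000]
AᵀP(A−BK) = [2.6949 -4.0000; -4.0000 7.0000]
P' = Q + AᵀP(A−BK) = [12.6949 0.5000; 0.5000 9.2500]
tr(P') = 21.9449

21.9449


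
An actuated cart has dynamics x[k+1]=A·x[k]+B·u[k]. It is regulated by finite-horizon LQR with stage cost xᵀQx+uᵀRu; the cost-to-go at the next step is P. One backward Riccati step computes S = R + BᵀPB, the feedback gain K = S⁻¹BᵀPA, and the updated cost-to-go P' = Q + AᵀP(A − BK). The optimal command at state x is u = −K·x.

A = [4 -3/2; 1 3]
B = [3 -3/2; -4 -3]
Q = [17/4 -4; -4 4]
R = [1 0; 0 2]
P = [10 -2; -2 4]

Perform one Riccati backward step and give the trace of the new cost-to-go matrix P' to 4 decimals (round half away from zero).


BᵀP = [38.0000 -22.0000; -9.0000 -9.0000]
S = R + BᵀPB = [1 0; 0 2] + [202.0000 9.0000; 9.0000 40.5000] = [203.0000 9.0000; 9.0000 42.5000]
BᵀPA = [130.0000 -123.0000; -45.0000 -13.5000]
K = S⁻¹·BᵀPA = [0.6939 -0.5974; -1.2058 -0.1911]
A−BK = [0.1098 0.0056; 0.1581 0.0369]
AᵀP(A−BK) = [3.5403 0.0660; 0.0660 0.4349]
P' = Q + AᵀP(A−BK) = [7.7903 -3.9340; -3.9340 4.4349]
tr(P') = 12.2252

12.2252


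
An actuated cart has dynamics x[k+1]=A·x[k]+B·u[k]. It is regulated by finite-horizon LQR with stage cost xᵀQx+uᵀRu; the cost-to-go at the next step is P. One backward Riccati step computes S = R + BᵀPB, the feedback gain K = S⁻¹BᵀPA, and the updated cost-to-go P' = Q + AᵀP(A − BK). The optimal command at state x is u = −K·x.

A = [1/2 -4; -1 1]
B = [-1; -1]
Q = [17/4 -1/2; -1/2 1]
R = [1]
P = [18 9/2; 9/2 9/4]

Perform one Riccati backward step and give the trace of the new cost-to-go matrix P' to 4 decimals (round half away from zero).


31.9711

BᵀP = [-22.5000 -6.7500]
S = R + BᵀPB = [1] + [29.2500] = [30.2500]
BᵀPA = [-4.5000 83.2500]
K = S⁻¹·BᵀPA = [-0.1488 2.7521]
A−BK = [0.3512 -1.2479; -1.1488 3.7521]
AᵀP(A−BK) = [1.5806 -5.6157; -5.6157 25.1405]
P' = Q + AᵀP(A−BK) = [5.8306 -6.1157; -6.1157 26.1405]
tr(P') = 31.9711


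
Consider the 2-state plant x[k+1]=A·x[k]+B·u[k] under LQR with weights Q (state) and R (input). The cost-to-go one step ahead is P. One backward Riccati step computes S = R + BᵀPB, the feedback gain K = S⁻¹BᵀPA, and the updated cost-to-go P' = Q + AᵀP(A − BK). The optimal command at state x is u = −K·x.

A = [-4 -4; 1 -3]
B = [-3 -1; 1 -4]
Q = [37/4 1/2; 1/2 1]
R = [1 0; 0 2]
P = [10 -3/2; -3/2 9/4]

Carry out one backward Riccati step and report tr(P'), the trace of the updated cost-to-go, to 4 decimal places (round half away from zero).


14.8383

BᵀP = [-31.5000 6.7500; -4.0000 -7.5000]
S = R + BᵀPB = [1 0; 0 2] + [101.2500 4.5000; 4.5000 34.0000] = [102.2500 4.5000; 4.5000 36.0000]
BᵀPA = [132.7500 105.7500; 8.5000 38.5000]
K = S⁻¹·BᵀPA = [1.2950 0.9926; 0.0742 0.9454]
A−BK = [-0.0407 -0.0768; 0.0019 -0.2112]
AᵀP(A−BK) = [1.7049 1.4435; 1.4435 2.8834]
P' = Q + AᵀP(A−BK) = [10.9549 1.9435; 1.9435 3.8834]
tr(P') = 14.8383


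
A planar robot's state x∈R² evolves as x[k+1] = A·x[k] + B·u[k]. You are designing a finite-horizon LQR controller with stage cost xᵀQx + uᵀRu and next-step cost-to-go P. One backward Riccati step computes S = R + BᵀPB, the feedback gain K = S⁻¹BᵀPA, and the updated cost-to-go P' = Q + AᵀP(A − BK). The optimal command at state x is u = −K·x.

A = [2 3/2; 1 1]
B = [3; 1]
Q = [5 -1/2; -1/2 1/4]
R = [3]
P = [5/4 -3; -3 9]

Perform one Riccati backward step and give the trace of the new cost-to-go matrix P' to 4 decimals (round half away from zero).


9.3929

BᵀP = [0.7500 0.0000]
S = R + BᵀPB = [3] + [2.2500] = [5.2500]
BᵀPA = [1.5000 1.1250]
K = S⁻¹·BᵀPA = [0.2857 0.2143]
A−BK = [1.1429 0.8571; 0.7143 0.7857]
AᵀP(A−BK) = [1.5714 1.9286; 1.9286 2.5714]
P' = Q + AᵀP(A−BK) = [6.5714 1.4286; 1.4286 2.8214]
tr(P') = 9.3929


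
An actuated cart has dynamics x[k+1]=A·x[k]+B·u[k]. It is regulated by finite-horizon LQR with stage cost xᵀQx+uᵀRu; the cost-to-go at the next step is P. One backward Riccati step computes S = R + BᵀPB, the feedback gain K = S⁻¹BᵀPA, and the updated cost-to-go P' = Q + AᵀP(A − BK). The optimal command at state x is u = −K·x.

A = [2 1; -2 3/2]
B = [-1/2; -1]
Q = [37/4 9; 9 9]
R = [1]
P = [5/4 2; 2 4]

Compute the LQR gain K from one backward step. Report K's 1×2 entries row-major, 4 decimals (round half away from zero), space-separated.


BᵀP = [-2.6250 -5.0000]
S = R + BᵀPB = [1] + [6.3125] = [7.3125]
BᵀPA = [4.7500 -10.1250]
K = S⁻¹·BᵀPA = [0.6496 -1.3846]
A−BK = [2.3248 0.3077; -1.3504 0.1154]
AᵀP(A−BK) = [1.9145 -0.9231; -0.9231 2.2308]
P' = Q + AᵀP(A−BK) = [11.1645 8.0769; 8.0769 11.2308]
tr(P') = 22.3953

0.6496 -1.3846


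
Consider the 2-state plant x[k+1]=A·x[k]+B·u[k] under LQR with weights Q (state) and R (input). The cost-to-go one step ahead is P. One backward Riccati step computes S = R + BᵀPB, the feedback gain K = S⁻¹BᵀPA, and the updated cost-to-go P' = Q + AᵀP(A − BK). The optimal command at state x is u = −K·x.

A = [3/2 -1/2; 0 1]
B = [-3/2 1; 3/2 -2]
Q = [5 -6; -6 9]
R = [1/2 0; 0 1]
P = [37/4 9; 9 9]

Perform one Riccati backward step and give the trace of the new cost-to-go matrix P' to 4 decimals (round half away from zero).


BᵀP = [-0.3750 0.0000; -8.7500 -9.0000]
S = R + BᵀPB = [1/2 0; 0 1] + [0.5625 -0.3750; -0.3750 9.2500] = [1.0625 -0.3750; -0.3750 10.2500]
BᵀPA = [-0.5625 0.1875; -13.1250 -4.6250]
K = S⁻¹·BᵀPA = [-0.9942 0.0174; -1.3169 -0.4506]
A−BK = [1.3256 -0.0233; -1.1424 0.0727]
AᵀP(A−BK) = [2.9695 0.6584; 0.6584 0.2253]
P' = Q + AᵀP(A−BK) = [7.9695 -5.3416; -5.3416 9.2253]
tr(P') = 17.1948

17.1948


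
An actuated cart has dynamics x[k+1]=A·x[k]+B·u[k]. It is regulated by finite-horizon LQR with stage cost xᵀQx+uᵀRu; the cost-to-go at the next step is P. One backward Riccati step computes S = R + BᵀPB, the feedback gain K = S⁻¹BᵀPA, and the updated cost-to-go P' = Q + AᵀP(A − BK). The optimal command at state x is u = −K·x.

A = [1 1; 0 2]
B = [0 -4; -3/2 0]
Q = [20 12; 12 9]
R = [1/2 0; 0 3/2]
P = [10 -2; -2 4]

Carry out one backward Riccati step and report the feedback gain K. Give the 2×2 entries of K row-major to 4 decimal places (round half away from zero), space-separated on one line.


0.0032 -1.2527 -0.2474 -0.2417

BᵀP = [3.0000 -6.0000; -40.0000 8.0000]
S = R + BᵀPB = [1/2 0; 0 3/2] + [9.0000 -12.0000; -12.0000 160.0000] = [9.5000 -12.0000; -12.0000 161.5000]
BᵀPA = [3.0000 -9.0000; -40.0000 -24.0000]
K = S⁻¹·BᵀPA = [0.0032 -1.2527; -0.2474 -0.2417]
A−BK = [0.0102 0.0333; 0.0049 0.1210]
AᵀP(A−BK) = [0.0928 0.0906; 0.0906 0.9257]
P' = Q + AᵀP(A−BK) = [20.0928 12.0906; 12.0906 9.9257]
tr(P') = 30.0185


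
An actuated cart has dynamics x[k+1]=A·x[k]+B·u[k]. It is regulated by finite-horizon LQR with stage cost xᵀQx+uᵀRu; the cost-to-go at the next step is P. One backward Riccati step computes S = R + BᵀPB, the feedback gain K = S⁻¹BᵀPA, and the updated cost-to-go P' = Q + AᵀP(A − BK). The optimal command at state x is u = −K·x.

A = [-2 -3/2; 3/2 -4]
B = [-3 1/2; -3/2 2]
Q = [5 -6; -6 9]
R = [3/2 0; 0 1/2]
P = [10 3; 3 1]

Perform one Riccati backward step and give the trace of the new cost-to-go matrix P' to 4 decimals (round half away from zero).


BᵀP = [-34.5000 -10.5000; 11.0000 3.5000]
S = R + BᵀPB = [3/2 0; 0 1/2] + [119.2500 -38.2500; -38.2500 12.5000] = [120.7500 -38.2500; -38.2500 13.0000]
BᵀPA = [53.2500 93.7500; -16.7500 -30.5000]
K = S⁻¹·BᵀPA = [0.4833 0.4886; 0.1336 -0.9086]
A−BK = [-0.6169 0.4200; 1.9578 -1.4499]
AᵀP(A−BK) = [0.7513 0.0141; 0.0141 0.9833]
P' = Q + AᵀP(A−BK) = [5.7513 -5.9859; -5.9859 9.9833]
tr(P') = 15.7346

15.7346


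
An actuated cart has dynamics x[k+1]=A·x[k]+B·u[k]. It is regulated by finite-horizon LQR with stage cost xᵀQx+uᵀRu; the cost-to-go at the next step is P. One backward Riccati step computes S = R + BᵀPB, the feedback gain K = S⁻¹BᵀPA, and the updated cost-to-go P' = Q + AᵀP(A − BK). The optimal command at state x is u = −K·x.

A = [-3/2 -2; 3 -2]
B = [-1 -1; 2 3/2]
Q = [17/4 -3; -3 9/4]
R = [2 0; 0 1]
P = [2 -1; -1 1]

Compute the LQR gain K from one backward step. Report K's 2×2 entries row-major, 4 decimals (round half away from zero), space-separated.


0.5748 -0.0187 0.9533 0.2617

BᵀP = [-4.0000 3.0000; -3.5000 2.5000]
S = R + BᵀPB = [2 0; 0 1] + [10.0000 8.5000; 8.5000 7.2500] = [12.0000 8.5000; 8.5000 8.2500]
BᵀPA = [15.0000 2.0000; 12.7500 2.0000]
K = S⁻¹·BᵀPA = [0.5748 -0.0187; 0.9533 0.2617]
A−BK = [0.0280 -1.7570; 0.4206 -2.3551]
AᵀP(A−BK) = [1.7243 -0.0561; -0.0561 3.5140]
P' = Q + AᵀP(A−BK) = [5.9743 -3.0561; -3.0561 5.7640]
tr(P') = 11.7383


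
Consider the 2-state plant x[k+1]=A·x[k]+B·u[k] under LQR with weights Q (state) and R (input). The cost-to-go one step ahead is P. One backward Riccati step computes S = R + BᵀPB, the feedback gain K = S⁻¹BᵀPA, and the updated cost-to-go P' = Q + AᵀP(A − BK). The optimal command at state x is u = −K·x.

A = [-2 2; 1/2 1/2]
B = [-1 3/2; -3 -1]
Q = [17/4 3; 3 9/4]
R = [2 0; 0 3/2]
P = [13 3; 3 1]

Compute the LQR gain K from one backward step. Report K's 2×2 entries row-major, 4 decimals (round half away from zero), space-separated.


BᵀP = [-22.0000 -6.0000; 16.5000 3.5000]
S = R + BᵀPB = [2 0; 0 3/2] + [40.0000 -27.0000; -27.0000 21.2500] = [42.0000 -27.0000; -27.0000 22.7500]
BᵀPA = [41.0000 -47.0000; -31.2500 34.7500]
K = S⁻¹·BᵀPA = [0.3929 -0.5784; -0.9073 0.8411]
A−BK = [-0.2461 0.1600; 0.7715 -0.3940]
AᵀP(A−BK) = [1.7870 -1.7539; -1.7539 1.8400]
P' = Q + AᵀP(A−BK) = [6.0370 1.2461; 1.2461 4.0900]
tr(P') = 10.1269

0.3929 -0.5784 -0.9073 0.8411


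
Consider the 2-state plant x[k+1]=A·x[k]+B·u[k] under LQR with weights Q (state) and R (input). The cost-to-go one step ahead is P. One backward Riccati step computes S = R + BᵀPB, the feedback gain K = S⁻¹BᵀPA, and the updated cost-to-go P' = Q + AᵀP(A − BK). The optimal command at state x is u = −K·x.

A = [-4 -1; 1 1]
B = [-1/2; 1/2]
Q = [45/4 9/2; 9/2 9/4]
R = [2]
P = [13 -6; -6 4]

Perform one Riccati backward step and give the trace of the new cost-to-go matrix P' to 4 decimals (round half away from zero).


BᵀP = [-9.5000 5.0000]
S = R + BᵀPB = [2] + [7.2500] = [9.2500]
BᵀPA = [43.0000 14.5000]
K = S⁻¹·BᵀPA = [4.6486 1.5676]
A−BK = [-1.6757 -0.2162; -1.3243 0.2162]
AᵀP(A−BK) = [60.1081 18.5946; 18.5946 6.2703]
P' = Q + AᵀP(A−BK) = [71.3581 23.0946; 23.0946 8.5203]
tr(P') = 79.8784

79.8784


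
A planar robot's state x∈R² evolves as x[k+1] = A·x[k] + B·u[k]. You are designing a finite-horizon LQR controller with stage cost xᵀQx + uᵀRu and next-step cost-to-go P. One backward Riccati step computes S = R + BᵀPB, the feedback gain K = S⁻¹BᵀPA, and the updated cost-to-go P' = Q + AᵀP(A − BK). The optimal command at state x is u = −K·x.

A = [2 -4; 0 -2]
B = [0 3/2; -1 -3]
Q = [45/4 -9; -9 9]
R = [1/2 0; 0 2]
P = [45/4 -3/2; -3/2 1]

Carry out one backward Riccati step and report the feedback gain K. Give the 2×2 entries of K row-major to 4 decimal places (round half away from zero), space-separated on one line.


-1.5905 4.1246 1.0258 -1.9404

BᵀP = [1.5000 -1.0000; 21.3750 -5.2500]
S = R + BᵀPB = [1/2 0; 0 2] + [1.0000 5.2500; 5.2500 47.8125] = [1.5000 5.2500; 5.2500 49.8125]
BᵀPA = [3.0000 -4.0000; 42.7500 -75.0000]
K = S⁻¹·BᵀPA = [-1.5905 4.1246; 1.0258 -1.9404]
A−BK = [0.4612 -1.0895; 1.4871 -3.6965]
AᵀP(A−BK) = [5.9165 -13.4235; -13.4235 30.9715]
P' = Q + AᵀP(A−BK) = [17.1665 -22.4235; -22.4235 39.9715]
tr(P') = 57.1380
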